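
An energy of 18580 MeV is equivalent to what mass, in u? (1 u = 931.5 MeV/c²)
m = E/c² = 19.95 u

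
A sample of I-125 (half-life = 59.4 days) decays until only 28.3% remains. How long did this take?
t = t½ × log₂(N₀/N) = 108.2 days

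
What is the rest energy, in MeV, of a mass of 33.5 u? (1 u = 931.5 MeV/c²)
E = mc² = 31210 MeV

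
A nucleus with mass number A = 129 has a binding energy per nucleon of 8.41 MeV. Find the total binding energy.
B.E. = 8.41 × 129 = 1085 MeV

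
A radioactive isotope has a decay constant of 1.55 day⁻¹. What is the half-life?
t½ = ln(2)/λ = 0.4472 days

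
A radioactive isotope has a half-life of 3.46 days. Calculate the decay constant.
λ = ln(2)/t½ = 0.2003 day⁻¹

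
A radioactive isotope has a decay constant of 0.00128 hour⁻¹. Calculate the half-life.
t½ = ln(2)/λ = 541.5 hours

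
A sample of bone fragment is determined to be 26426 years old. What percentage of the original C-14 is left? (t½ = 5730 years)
N/N₀ = (1/2)^(t/t½) = 0.0409 = 4.09%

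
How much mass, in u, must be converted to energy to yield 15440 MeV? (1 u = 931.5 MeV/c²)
m = E/c² = 16.58 u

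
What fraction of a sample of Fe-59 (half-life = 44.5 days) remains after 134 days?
N/N₀ = (1/2)^(t/t½) = 0.124 = 12.4%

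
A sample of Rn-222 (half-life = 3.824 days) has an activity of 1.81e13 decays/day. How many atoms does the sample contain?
N = A/λ = 9.986e13 atoms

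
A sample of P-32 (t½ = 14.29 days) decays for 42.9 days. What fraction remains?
N/N₀ = (1/2)^(t/t½) = 0.1248 = 12.5%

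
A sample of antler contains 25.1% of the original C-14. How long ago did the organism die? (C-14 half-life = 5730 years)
Age = t½ × log₂(1/ratio) = 11430 years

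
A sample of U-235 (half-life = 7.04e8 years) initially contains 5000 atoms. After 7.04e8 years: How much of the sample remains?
N = N₀(1/2)^(t/t½) = 2500 atoms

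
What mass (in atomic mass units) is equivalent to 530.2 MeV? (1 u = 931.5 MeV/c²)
m = E/c² = 0.5692 u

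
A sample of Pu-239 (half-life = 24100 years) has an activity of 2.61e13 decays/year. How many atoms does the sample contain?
N = A/λ = 9.075e17 atoms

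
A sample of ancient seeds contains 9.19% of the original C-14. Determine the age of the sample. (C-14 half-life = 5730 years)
Age = t½ × log₂(1/ratio) = 19730 years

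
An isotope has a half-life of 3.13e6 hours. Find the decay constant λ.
λ = ln(2)/t½ = 2.215e-7 hour⁻¹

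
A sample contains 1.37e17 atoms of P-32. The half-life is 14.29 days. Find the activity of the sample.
A = λN = 6.645e15 decays/day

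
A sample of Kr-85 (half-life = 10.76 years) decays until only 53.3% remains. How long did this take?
t = t½ × log₂(N₀/N) = 9.768 years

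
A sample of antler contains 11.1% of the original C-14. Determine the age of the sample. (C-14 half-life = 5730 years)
Age = t½ × log₂(1/ratio) = 18170 years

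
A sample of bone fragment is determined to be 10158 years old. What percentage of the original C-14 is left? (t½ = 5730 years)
N/N₀ = (1/2)^(t/t½) = 0.2926 = 29.3%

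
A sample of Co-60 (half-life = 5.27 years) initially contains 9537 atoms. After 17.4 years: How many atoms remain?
N = N₀(1/2)^(t/t½) = 967.2 atoms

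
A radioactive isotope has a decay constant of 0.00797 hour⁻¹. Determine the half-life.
t½ = ln(2)/λ = 86.97 hours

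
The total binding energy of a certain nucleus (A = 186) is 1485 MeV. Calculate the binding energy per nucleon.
B.E./A = 1485/186 = 7.984 MeV/nucleon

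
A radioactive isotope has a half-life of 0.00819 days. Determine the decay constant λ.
λ = ln(2)/t½ = 84.63 day⁻¹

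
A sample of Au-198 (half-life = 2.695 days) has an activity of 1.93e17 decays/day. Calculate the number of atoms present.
N = A/λ = 7.504e17 atoms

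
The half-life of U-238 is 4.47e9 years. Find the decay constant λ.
λ = ln(2)/t½ = 1.551e-10 year⁻¹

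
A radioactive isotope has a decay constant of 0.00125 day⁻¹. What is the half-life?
t½ = ln(2)/λ = 554.5 days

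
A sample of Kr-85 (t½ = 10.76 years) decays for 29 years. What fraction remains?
N/N₀ = (1/2)^(t/t½) = 0.1544 = 15.4%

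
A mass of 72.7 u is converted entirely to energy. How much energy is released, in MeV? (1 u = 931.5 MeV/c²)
E = mc² = 67720 MeV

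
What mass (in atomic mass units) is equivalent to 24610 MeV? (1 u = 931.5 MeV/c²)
m = E/c² = 26.42 u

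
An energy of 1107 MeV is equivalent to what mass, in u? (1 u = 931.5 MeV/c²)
m = E/c² = 1.188 u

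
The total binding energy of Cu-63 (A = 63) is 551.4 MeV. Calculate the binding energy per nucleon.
B.E./A = 551.4/63 = 8.752 MeV/nucleon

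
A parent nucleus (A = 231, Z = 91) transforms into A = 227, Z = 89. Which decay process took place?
ΔA = -4, ΔZ = -2 ⇒ alpha decay (α)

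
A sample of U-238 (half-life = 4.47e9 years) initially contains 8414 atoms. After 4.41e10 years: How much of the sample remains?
N = N₀(1/2)^(t/t½) = 9.018 atoms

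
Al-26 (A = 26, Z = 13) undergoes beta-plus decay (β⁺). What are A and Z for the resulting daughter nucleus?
Daughter: A = 26, Z = 12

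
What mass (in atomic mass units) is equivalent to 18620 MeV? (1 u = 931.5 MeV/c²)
m = E/c² = 19.99 u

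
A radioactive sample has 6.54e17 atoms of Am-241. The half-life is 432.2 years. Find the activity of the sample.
A = λN = 1.049e15 decays/year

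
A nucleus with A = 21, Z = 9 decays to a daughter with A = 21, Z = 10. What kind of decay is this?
ΔA = 0, ΔZ = +1 ⇒ beta-minus decay (β⁻)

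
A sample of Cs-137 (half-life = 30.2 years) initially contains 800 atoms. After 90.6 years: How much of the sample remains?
N = N₀(1/2)^(t/t½) = 100 atoms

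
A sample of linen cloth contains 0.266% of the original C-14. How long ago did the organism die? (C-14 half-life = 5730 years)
Age = t½ × log₂(1/ratio) = 49020 years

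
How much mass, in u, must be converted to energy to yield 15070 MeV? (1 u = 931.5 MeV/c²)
m = E/c² = 16.18 u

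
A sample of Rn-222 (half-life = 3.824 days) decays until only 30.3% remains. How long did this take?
t = t½ × log₂(N₀/N) = 6.587 days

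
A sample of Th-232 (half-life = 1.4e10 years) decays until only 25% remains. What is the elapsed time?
t = t½ × log₂(N₀/N) = 2.8e10 years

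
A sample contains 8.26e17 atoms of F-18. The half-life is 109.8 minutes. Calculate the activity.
A = λN = 5.214e15 decays/minute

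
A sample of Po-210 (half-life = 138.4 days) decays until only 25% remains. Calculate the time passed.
t = t½ × log₂(N₀/N) = 276.8 days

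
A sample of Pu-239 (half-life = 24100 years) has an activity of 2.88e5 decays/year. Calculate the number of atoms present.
N = A/λ = 1.001e10 atoms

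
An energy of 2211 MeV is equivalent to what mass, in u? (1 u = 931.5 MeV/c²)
m = E/c² = 2.374 u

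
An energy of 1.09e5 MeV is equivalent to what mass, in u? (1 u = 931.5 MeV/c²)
m = E/c² = 117 u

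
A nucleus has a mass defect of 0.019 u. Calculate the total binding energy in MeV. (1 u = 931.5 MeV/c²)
B.E. = Δm × 931.5 = 17.7 MeV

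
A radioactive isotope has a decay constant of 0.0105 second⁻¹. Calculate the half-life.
t½ = ln(2)/λ = 66.01 seconds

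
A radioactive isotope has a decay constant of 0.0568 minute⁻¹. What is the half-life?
t½ = ln(2)/λ = 12.2 minutes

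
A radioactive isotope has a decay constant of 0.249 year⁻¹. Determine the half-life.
t½ = ln(2)/λ = 2.784 years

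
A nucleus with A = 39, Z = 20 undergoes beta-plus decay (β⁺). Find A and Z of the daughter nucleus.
Daughter: A = 39, Z = 19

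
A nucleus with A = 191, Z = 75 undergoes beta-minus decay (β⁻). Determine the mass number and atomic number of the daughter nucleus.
Daughter: A = 191, Z = 76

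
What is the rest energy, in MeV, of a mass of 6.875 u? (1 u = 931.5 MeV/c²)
E = mc² = 6404 MeV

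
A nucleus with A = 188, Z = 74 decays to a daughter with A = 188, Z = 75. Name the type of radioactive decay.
ΔA = 0, ΔZ = +1 ⇒ beta-minus decay (β⁻)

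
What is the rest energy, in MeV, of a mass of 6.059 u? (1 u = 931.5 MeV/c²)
E = mc² = 5644 MeV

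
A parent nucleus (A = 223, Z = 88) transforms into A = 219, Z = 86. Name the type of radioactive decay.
ΔA = -4, ΔZ = -2 ⇒ alpha decay (α)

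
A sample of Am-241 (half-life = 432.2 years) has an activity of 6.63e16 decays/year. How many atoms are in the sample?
N = A/λ = 4.134e19 atoms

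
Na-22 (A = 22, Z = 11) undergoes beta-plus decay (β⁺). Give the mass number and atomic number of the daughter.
Daughter: A = 22, Z = 10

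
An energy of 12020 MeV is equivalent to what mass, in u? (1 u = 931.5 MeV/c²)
m = E/c² = 12.9 u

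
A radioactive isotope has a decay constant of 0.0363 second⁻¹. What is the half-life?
t½ = ln(2)/λ = 19.09 seconds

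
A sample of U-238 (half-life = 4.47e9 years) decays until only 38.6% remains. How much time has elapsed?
t = t½ × log₂(N₀/N) = 6.139e9 years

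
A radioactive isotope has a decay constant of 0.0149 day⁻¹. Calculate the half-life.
t½ = ln(2)/λ = 46.52 days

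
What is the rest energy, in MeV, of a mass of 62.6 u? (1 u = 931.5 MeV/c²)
E = mc² = 58310 MeV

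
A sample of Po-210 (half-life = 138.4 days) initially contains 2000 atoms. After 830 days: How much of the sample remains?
N = N₀(1/2)^(t/t½) = 31.31 atoms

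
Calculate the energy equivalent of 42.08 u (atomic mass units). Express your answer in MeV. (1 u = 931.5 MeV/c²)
E = mc² = 39200 MeV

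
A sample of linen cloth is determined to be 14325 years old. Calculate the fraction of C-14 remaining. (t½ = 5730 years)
N/N₀ = (1/2)^(t/t½) = 0.1768 = 17.7%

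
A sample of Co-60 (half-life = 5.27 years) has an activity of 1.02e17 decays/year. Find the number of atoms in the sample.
N = A/λ = 7.755e17 atoms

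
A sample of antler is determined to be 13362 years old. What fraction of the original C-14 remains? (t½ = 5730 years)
N/N₀ = (1/2)^(t/t½) = 0.1986 = 19.9%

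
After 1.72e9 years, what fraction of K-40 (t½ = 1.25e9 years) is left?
N/N₀ = (1/2)^(t/t½) = 0.3853 = 38.5%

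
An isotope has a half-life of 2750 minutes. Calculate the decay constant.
λ = ln(2)/t½ = 2.521e-4 minute⁻¹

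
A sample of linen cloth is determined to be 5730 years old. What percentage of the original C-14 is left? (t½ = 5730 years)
N/N₀ = (1/2)^(t/t½) = 0.5 = 50%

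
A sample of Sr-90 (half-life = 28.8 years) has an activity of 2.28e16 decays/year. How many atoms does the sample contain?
N = A/λ = 9.473e17 atoms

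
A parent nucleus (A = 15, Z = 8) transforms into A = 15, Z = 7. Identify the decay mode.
ΔA = 0, ΔZ = -1 ⇒ beta-plus decay (β⁺) or electron capture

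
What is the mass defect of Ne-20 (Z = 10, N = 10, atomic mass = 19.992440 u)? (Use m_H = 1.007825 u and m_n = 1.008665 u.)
Δm = Z·m_H + N·m_n − M = 0.1725 u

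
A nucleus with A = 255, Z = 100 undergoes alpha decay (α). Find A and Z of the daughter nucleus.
Daughter: A = 251, Z = 98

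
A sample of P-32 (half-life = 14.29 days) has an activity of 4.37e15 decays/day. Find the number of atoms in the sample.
N = A/λ = 9.009e16 atoms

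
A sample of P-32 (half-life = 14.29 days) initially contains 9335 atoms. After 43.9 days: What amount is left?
N = N₀(1/2)^(t/t½) = 1110 atoms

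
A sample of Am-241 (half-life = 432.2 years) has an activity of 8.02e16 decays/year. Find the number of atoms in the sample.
N = A/λ = 5.001e19 atoms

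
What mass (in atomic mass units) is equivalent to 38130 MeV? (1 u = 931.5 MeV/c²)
m = E/c² = 40.93 u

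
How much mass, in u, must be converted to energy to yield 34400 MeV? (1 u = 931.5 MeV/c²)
m = E/c² = 36.93 u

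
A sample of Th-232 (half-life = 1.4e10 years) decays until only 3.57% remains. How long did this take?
t = t½ × log₂(N₀/N) = 6.731e10 years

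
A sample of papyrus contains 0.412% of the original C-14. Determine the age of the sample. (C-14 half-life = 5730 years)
Age = t½ × log₂(1/ratio) = 45400 years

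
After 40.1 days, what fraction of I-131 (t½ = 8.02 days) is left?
N/N₀ = (1/2)^(t/t½) = 0.03125 = 3.12%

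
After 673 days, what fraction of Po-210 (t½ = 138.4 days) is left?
N/N₀ = (1/2)^(t/t½) = 0.03437 = 3.44%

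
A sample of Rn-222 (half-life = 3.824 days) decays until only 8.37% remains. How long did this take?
t = t½ × log₂(N₀/N) = 13.68 days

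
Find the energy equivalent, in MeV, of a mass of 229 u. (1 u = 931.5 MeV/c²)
E = mc² = 2.133e5 MeV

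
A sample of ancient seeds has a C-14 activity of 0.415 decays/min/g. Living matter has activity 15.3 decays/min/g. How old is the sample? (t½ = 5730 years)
Age = t½ × log₂(A₀/A) = 29820 years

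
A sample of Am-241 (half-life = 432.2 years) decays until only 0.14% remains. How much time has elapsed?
t = t½ × log₂(N₀/N) = 4097 years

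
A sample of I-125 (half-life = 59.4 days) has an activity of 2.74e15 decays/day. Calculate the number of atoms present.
N = A/λ = 2.348e17 atoms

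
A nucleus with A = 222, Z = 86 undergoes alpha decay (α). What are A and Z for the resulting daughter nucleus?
Daughter: A = 218, Z = 84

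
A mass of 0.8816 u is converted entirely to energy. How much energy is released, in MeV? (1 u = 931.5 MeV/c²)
E = mc² = 821.2 MeV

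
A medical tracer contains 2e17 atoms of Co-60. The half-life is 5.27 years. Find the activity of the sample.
A = λN = 2.631e16 decays/year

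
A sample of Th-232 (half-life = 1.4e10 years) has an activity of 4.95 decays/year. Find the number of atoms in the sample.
N = A/λ = 9.998e10 atoms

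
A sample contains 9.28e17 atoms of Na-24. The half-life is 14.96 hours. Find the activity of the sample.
A = λN = 4.3e16 decays/hour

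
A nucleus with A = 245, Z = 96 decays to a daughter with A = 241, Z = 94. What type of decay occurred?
ΔA = -4, ΔZ = -2 ⇒ alpha decay (α)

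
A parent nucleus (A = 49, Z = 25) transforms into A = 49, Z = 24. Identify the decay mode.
ΔA = 0, ΔZ = -1 ⇒ beta-plus decay (β⁺) or electron capture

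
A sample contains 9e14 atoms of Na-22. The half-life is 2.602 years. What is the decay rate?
A = λN = 2.398e14 decays/year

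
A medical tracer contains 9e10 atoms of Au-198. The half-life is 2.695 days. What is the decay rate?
A = λN = 2.315e10 decays/day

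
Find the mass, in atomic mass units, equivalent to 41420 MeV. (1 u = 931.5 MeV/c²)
m = E/c² = 44.47 u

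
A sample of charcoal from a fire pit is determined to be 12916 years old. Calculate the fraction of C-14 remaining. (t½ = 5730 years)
N/N₀ = (1/2)^(t/t½) = 0.2096 = 21%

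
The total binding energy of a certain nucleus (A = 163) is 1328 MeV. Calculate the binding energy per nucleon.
B.E./A = 1328/163 = 8.147 MeV/nucleon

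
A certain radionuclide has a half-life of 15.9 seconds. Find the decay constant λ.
λ = ln(2)/t½ = 0.04359 second⁻¹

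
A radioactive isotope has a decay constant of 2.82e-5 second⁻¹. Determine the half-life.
t½ = ln(2)/λ = 24580 seconds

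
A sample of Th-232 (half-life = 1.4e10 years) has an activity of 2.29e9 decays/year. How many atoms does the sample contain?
N = A/λ = 4.625e19 atoms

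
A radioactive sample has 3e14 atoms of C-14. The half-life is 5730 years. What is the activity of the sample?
A = λN = 3.629e10 decays/year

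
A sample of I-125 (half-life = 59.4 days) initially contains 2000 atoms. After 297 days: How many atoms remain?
N = N₀(1/2)^(t/t½) = 62.5 atoms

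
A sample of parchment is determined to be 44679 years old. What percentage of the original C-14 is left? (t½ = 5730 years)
N/N₀ = (1/2)^(t/t½) = 0.004495 = 0.45%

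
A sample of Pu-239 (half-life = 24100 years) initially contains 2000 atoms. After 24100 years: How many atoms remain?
N = N₀(1/2)^(t/t½) = 1000 atoms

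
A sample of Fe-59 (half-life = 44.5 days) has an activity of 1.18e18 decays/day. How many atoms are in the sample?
N = A/λ = 7.576e19 atoms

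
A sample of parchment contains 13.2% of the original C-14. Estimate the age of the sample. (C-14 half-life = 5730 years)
Age = t½ × log₂(1/ratio) = 16740 years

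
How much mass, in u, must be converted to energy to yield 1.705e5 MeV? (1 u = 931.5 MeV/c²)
m = E/c² = 183 u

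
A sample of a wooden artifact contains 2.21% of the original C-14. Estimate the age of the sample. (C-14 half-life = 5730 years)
Age = t½ × log₂(1/ratio) = 31510 years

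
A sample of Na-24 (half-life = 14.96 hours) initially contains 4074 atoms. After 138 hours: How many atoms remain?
N = N₀(1/2)^(t/t½) = 6.81 atoms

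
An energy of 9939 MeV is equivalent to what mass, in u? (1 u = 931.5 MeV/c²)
m = E/c² = 10.67 u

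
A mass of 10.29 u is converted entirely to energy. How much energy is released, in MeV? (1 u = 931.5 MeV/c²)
E = mc² = 9585 MeV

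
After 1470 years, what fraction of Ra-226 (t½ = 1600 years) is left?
N/N₀ = (1/2)^(t/t½) = 0.529 = 52.9%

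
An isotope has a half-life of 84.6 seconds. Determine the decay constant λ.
λ = ln(2)/t½ = 0.008193 second⁻¹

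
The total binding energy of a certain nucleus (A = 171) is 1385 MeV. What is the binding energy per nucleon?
B.E./A = 1385/171 = 8.099 MeV/nucleon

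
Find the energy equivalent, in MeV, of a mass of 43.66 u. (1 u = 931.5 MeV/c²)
E = mc² = 40670 MeV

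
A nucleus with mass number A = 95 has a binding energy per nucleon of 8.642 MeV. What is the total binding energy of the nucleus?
B.E. = 8.642 × 95 = 821 MeV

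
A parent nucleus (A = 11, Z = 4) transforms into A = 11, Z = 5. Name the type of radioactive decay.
ΔA = 0, ΔZ = +1 ⇒ beta-minus decay (β⁻)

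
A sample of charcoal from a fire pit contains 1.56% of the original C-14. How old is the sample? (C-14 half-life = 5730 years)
Age = t½ × log₂(1/ratio) = 34390 years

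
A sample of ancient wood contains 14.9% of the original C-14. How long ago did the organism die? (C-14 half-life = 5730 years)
Age = t½ × log₂(1/ratio) = 15740 years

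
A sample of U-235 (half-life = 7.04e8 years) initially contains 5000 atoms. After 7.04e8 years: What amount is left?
N = N₀(1/2)^(t/t½) = 2500 atoms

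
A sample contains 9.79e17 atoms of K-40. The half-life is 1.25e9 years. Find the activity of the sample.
A = λN = 5.429e8 decays/year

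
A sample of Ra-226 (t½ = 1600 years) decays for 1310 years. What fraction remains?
N/N₀ = (1/2)^(t/t½) = 0.5669 = 56.7%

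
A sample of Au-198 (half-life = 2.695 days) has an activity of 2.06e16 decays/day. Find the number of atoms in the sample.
N = A/λ = 8.009e16 atoms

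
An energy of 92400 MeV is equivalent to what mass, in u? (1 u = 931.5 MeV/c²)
m = E/c² = 99.19 u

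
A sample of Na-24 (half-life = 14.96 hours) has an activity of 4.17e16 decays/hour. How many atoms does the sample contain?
N = A/λ = 9e17 atoms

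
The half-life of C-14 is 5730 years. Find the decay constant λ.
λ = ln(2)/t½ = 1.21e-4 year⁻¹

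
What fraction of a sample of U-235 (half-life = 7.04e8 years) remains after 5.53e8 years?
N/N₀ = (1/2)^(t/t½) = 0.5801 = 58%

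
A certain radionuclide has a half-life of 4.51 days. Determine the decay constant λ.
λ = ln(2)/t½ = 0.1537 day⁻¹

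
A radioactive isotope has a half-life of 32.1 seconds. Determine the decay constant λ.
λ = ln(2)/t½ = 0.02159 second⁻¹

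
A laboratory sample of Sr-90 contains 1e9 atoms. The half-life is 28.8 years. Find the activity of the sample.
A = λN = 2.407e7 decays/year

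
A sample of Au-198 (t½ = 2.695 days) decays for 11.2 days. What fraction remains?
N/N₀ = (1/2)^(t/t½) = 0.0561 = 5.61%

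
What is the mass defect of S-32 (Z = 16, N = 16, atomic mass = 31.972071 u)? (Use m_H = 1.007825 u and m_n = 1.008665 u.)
Δm = Z·m_H + N·m_n − M = 0.2918 u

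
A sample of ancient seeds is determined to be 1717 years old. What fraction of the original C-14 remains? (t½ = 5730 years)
N/N₀ = (1/2)^(t/t½) = 0.8124 = 81.2%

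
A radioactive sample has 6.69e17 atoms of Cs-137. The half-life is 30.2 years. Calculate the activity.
A = λN = 1.535e16 decays/year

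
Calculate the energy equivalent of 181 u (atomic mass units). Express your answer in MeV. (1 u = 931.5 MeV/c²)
E = mc² = 1.686e5 MeV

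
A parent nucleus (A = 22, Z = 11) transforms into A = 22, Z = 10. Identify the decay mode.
ΔA = 0, ΔZ = -1 ⇒ beta-plus decay (β⁺) or electron capture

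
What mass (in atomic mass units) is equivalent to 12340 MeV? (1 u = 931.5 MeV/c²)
m = E/c² = 13.25 u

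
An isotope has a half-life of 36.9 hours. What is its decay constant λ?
λ = ln(2)/t½ = 0.01878 hour⁻¹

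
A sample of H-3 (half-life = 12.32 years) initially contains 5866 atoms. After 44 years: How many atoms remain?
N = N₀(1/2)^(t/t½) = 493.4 atoms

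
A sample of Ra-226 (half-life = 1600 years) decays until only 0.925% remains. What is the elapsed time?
t = t½ × log₂(N₀/N) = 10810 years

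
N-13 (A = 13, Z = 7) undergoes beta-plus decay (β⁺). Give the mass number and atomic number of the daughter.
Daughter: A = 13, Z = 6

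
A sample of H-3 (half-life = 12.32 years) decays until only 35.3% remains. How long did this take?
t = t½ × log₂(N₀/N) = 18.51 years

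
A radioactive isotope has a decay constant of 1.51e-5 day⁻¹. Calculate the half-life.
t½ = ln(2)/λ = 45900 days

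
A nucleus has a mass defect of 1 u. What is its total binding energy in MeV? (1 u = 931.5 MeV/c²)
B.E. = Δm × 931.5 = 931.5 MeV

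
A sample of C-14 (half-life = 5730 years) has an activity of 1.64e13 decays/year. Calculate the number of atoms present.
N = A/λ = 1.356e17 atoms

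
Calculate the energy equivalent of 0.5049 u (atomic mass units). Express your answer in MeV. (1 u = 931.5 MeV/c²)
E = mc² = 470.3 MeV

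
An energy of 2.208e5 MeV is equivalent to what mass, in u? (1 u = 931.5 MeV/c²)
m = E/c² = 237 u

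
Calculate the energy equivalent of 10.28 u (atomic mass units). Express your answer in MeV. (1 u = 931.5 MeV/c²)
E = mc² = 9576 MeV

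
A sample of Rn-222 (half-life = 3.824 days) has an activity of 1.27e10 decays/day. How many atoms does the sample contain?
N = A/λ = 7.006e10 atoms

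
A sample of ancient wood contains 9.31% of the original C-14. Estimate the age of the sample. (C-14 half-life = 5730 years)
Age = t½ × log₂(1/ratio) = 19630 years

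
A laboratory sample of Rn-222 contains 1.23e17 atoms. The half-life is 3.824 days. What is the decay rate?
A = λN = 2.23e16 decays/day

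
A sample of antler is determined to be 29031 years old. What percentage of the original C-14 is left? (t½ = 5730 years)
N/N₀ = (1/2)^(t/t½) = 0.02984 = 2.98%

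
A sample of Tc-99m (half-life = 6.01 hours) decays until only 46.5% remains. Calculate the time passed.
t = t½ × log₂(N₀/N) = 6.639 hours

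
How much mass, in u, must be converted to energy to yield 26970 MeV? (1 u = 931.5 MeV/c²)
m = E/c² = 28.95 u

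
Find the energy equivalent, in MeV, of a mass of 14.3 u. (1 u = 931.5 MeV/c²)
E = mc² = 13320 MeV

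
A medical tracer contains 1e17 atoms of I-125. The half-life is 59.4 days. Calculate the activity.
A = λN = 1.167e15 decays/day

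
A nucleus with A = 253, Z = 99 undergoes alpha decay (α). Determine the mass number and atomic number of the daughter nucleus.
Daughter: A = 249, Z = 97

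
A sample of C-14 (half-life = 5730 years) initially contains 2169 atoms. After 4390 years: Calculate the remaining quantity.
N = N₀(1/2)^(t/t½) = 1275 atoms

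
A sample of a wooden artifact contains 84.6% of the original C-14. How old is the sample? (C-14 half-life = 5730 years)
Age = t½ × log₂(1/ratio) = 1382 years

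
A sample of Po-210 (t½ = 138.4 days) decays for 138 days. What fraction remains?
N/N₀ = (1/2)^(t/t½) = 0.501 = 50.1%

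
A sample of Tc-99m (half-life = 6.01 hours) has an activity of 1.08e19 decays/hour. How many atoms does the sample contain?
N = A/λ = 9.364e19 atoms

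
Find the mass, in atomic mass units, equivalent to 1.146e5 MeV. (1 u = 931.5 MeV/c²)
m = E/c² = 123 u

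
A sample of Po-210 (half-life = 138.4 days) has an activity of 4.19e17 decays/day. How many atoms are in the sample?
N = A/λ = 8.366e19 atoms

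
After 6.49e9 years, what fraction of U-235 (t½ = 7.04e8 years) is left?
N/N₀ = (1/2)^(t/t½) = 0.001678 = 0.168%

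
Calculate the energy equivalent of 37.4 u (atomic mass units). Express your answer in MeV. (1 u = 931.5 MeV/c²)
E = mc² = 34840 MeV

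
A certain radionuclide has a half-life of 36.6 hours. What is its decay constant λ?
λ = ln(2)/t½ = 0.01894 hour⁻¹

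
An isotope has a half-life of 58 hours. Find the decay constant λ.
λ = ln(2)/t½ = 0.01195 hour⁻¹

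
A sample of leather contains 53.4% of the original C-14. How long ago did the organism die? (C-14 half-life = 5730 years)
Age = t½ × log₂(1/ratio) = 5186 years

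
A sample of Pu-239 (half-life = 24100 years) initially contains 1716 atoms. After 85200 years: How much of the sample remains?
N = N₀(1/2)^(t/t½) = 148 atoms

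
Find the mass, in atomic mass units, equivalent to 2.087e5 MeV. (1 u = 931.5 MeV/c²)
m = E/c² = 224 u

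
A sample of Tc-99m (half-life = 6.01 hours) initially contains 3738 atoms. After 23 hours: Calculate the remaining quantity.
N = N₀(1/2)^(t/t½) = 263.4 atoms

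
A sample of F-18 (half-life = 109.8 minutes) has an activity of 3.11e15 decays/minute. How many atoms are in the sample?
N = A/λ = 4.926e17 atoms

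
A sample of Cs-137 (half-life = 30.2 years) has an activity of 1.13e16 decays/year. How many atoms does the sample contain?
N = A/λ = 4.923e17 atoms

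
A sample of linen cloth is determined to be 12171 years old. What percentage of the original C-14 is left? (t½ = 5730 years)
N/N₀ = (1/2)^(t/t½) = 0.2294 = 22.9%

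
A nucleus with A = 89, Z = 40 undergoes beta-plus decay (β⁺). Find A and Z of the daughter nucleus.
Daughter: A = 89, Z = 39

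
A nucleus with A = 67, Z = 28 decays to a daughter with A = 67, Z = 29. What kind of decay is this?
ΔA = 0, ΔZ = +1 ⇒ beta-minus decay (β⁻)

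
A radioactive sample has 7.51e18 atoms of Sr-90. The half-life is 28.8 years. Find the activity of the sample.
A = λN = 1.807e17 decays/year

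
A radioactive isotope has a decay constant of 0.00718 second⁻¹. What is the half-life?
t½ = ln(2)/λ = 96.54 seconds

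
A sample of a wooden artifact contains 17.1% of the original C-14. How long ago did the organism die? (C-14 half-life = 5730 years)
Age = t½ × log₂(1/ratio) = 14600 years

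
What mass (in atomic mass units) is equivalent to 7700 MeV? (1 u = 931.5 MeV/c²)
m = E/c² = 8.266 u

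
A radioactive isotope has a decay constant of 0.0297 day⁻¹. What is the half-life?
t½ = ln(2)/λ = 23.34 days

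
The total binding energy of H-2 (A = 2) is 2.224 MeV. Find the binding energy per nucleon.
B.E./A = 2.224/2 = 1.112 MeV/nucleon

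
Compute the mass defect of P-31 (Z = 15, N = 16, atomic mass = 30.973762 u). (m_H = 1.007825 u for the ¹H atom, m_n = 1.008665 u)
Δm = Z·m_H + N·m_n − M = 0.2823 u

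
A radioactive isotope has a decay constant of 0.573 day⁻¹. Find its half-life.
t½ = ln(2)/λ = 1.21 days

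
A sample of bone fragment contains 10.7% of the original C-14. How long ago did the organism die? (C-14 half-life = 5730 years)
Age = t½ × log₂(1/ratio) = 18480 years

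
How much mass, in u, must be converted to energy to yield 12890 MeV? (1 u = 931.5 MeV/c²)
m = E/c² = 13.84 u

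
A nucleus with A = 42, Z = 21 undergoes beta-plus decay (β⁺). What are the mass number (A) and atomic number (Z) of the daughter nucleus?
Daughter: A = 42, Z = 20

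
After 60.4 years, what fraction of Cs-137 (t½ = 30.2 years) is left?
N/N₀ = (1/2)^(t/t½) = 0.25 = 25%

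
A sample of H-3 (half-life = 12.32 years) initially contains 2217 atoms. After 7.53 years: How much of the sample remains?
N = N₀(1/2)^(t/t½) = 1451 atoms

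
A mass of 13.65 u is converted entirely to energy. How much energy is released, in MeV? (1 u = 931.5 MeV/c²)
E = mc² = 12710 MeV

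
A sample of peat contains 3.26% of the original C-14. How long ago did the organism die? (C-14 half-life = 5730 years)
Age = t½ × log₂(1/ratio) = 28300 years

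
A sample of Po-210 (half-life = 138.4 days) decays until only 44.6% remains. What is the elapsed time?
t = t½ × log₂(N₀/N) = 161.2 days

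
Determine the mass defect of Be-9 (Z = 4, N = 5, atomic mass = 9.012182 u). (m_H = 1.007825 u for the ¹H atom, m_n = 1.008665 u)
Δm = Z·m_H + N·m_n − M = 0.06244 u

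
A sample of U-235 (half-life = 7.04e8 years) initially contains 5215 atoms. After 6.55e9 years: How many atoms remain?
N = N₀(1/2)^(t/t½) = 8.25 atoms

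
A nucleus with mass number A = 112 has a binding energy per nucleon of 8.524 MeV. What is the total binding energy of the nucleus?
B.E. = 8.524 × 112 = 954.7 MeV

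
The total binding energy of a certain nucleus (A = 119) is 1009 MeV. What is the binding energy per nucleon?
B.E./A = 1009/119 = 8.479 MeV/nucleon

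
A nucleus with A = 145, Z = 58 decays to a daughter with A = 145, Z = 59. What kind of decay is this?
ΔA = 0, ΔZ = +1 ⇒ beta-minus decay (β⁻)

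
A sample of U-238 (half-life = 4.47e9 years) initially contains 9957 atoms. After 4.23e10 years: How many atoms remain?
N = N₀(1/2)^(t/t½) = 14.11 atoms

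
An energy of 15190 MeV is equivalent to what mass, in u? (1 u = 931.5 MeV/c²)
m = E/c² = 16.31 u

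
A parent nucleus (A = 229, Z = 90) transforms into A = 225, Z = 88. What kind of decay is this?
ΔA = -4, ΔZ = -2 ⇒ alpha decay (α)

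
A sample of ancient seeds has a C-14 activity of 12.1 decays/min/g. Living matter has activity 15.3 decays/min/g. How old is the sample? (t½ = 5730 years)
Age = t½ × log₂(A₀/A) = 1940 years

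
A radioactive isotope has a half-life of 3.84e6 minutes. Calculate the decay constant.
λ = ln(2)/t½ = 1.805e-7 minute⁻¹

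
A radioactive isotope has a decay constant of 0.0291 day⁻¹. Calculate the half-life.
t½ = ln(2)/λ = 23.82 days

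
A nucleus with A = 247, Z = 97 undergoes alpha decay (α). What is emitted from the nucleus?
α particle = ⁴₂He (2 protons + 2 neutrons)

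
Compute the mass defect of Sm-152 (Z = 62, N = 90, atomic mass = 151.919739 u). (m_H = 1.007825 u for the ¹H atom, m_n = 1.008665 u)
Δm = Z·m_H + N·m_n − M = 1.345 u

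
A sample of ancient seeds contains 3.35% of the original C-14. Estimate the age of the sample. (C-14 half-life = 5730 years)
Age = t½ × log₂(1/ratio) = 28080 years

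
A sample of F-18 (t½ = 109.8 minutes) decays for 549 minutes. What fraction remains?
N/N₀ = (1/2)^(t/t½) = 0.03125 = 3.12%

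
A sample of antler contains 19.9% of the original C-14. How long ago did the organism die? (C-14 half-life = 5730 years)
Age = t½ × log₂(1/ratio) = 13350 years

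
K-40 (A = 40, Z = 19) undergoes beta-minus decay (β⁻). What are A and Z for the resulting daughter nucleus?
Daughter: A = 40, Z = 20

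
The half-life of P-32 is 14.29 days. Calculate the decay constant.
λ = ln(2)/t½ = 0.04851 day⁻¹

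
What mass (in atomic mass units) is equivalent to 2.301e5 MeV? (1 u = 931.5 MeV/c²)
m = E/c² = 247 u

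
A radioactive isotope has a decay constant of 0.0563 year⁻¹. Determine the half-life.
t½ = ln(2)/λ = 12.31 years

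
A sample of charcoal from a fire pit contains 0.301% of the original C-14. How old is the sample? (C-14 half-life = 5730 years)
Age = t½ × log₂(1/ratio) = 47990 years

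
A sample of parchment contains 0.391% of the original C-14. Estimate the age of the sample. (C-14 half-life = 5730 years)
Age = t½ × log₂(1/ratio) = 45830 years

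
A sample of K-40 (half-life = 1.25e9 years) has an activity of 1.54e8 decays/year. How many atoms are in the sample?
N = A/λ = 2.777e17 atoms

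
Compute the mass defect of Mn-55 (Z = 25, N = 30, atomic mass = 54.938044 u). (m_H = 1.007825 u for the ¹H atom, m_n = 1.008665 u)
Δm = Z·m_H + N·m_n − M = 0.5175 u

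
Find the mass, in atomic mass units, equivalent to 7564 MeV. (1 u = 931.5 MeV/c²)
m = E/c² = 8.12 u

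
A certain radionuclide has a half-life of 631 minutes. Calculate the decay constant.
λ = ln(2)/t½ = 0.001098 minute⁻¹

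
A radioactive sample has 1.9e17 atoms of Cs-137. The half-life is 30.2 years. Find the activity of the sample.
A = λN = 4.361e15 decays/year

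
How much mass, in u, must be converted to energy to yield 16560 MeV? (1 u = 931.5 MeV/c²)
m = E/c² = 17.78 u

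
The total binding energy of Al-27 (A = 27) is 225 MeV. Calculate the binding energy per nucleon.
B.E./A = 225/27 = 8.333 MeV/nucleon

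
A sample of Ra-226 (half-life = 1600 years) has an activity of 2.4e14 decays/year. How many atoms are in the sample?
N = A/λ = 5.54e17 atoms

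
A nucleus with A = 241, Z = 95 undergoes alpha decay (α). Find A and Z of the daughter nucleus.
Daughter: A = 237, Z = 93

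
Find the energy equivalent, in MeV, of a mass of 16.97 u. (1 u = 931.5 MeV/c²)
E = mc² = 15810 MeV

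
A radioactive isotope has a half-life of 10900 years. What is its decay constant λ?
λ = ln(2)/t½ = 6.359e-5 year⁻¹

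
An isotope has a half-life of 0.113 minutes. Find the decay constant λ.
λ = ln(2)/t½ = 6.134 minute⁻¹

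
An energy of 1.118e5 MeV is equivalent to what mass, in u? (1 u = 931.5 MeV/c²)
m = E/c² = 120 u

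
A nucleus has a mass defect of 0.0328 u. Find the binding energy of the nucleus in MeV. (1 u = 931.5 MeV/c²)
B.E. = Δm × 931.5 = 30.55 MeV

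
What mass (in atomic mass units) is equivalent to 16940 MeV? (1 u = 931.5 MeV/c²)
m = E/c² = 18.19 u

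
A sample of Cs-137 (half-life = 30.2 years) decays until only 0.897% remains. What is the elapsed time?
t = t½ × log₂(N₀/N) = 205.4 years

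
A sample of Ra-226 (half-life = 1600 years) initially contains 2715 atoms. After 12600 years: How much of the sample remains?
N = N₀(1/2)^(t/t½) = 11.57 atoms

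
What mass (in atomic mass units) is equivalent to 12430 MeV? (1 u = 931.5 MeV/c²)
m = E/c² = 13.34 u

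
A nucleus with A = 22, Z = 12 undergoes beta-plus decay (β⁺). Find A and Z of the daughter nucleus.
Daughter: A = 22, Z = 11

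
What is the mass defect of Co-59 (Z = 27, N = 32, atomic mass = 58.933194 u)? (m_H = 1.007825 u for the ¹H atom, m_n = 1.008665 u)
Δm = Z·m_H + N·m_n − M = 0.5554 u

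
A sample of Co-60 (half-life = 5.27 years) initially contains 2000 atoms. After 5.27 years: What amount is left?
N = N₀(1/2)^(t/t½) = 1000 atoms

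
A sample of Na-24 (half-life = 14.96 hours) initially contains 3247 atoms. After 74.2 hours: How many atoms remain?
N = N₀(1/2)^(t/t½) = 104.3 atoms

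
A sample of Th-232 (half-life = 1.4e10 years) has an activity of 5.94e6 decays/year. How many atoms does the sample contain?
N = A/λ = 1.2e17 atoms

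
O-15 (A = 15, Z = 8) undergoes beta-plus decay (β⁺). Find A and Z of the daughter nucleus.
Daughter: A = 15, Z = 7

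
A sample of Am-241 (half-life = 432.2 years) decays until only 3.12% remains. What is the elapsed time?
t = t½ × log₂(N₀/N) = 2162 years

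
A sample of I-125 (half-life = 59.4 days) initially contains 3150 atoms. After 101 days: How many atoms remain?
N = N₀(1/2)^(t/t½) = 969.3 atoms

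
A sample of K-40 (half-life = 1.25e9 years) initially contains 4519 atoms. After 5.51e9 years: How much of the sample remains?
N = N₀(1/2)^(t/t½) = 212.9 atoms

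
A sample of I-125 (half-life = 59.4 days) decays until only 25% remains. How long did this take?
t = t½ × log₂(N₀/N) = 118.8 days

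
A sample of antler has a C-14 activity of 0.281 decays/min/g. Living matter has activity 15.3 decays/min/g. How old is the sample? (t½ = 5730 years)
Age = t½ × log₂(A₀/A) = 33040 years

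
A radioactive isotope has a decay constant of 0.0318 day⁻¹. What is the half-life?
t½ = ln(2)/λ = 21.8 days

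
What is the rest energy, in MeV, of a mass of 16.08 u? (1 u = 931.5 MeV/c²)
E = mc² = 14980 MeV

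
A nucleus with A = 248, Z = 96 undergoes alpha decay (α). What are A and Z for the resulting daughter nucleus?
Daughter: A = 244, Z = 94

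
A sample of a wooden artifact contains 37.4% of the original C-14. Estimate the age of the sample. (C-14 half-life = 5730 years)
Age = t½ × log₂(1/ratio) = 8130 years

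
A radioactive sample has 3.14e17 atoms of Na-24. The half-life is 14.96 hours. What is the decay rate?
A = λN = 1.455e16 decays/hour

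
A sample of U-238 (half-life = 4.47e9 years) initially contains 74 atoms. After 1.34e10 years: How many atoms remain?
N = N₀(1/2)^(t/t½) = 9.264 atoms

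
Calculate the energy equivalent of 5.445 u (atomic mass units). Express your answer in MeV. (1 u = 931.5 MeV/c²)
E = mc² = 5072 MeV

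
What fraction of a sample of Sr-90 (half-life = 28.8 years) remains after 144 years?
N/N₀ = (1/2)^(t/t½) = 0.03125 = 3.12%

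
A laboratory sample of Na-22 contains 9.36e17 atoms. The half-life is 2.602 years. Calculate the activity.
A = λN = 2.493e17 decays/year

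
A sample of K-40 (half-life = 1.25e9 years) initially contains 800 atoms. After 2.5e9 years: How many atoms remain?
N = N₀(1/2)^(t/t½) = 200 atoms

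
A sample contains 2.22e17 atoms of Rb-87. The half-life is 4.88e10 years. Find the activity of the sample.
A = λN = 3.153e6 decays/year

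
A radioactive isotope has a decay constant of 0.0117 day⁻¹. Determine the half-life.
t½ = ln(2)/λ = 59.24 days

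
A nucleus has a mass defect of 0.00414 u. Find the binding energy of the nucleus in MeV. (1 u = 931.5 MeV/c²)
B.E. = Δm × 931.5 = 3.856 MeV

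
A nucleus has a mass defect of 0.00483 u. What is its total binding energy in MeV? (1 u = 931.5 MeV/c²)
B.E. = Δm × 931.5 = 4.499 MeV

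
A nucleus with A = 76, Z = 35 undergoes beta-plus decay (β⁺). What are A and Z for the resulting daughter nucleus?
Daughter: A = 76, Z = 34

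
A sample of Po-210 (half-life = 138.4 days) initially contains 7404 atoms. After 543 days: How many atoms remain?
N = N₀(1/2)^(t/t½) = 488 atoms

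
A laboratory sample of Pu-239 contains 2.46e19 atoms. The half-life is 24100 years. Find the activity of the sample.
A = λN = 7.075e14 decays/year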